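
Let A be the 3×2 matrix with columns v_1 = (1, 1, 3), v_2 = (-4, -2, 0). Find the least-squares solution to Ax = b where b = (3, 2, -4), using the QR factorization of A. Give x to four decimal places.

e_1 = v_1/‖v_1‖ = (1, 1, 3)/3.3166 = (0.3015, 0.3015, 0.9045).
r_{12} = e_1·v_2 = -1.8091.
u_2 = v_2 + 1.8091·e_1 = (-3.4545, -1.4545, 1.6364).
‖u_2‖ = 4.0899, so e_2 = (-0.8447, -0.3556, 0.4001).
Qᵀb = (-2.1106, -4.8456).
Back-substitute: x_2 = -4.8456/4.0899 = -1.1848.
x_1 = (-2.1106 + 1.8091·(-1.1848))/3.3166 = -1.2826.

x = (-1.2826, -1.1848)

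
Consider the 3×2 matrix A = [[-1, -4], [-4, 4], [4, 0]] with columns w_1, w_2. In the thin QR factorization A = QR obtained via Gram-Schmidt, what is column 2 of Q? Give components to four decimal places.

q_2 = (-0.8301, 0.4842, 0.2767)

w_1 = (-1, -4, 4); ‖w_1‖ = 5.7446, so q_1 = (-0.1741, -0.6963, 0.6963).
q_1·w_2 = (-0.1741)·(-4) + (-0.6963)·4 + 0.6963·0 = -2.0889.
u_2 = w_2 + 2.0889·q_1 = (-4.3636, 2.5455, 1.4545).
‖u_2‖ = 5.2570, so q_2 = (-0.8301, 0.4842, 0.2767).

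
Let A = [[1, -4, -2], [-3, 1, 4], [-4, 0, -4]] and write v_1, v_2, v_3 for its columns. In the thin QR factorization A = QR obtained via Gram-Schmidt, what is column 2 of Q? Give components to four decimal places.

v_1 = (1, -3, -4); ‖v_1‖ = 5.0990, so q_1 = (0.1961, -0.5883, -0.7845).
q_1·v_2 = 0.1961·(-4) + (-0.5883)·1 + (-0.7845)·0 = -1.3728.
u_2 = v_2 + 1.3728·q_1 = (-3.7308, 0.1923, -1.0769).
‖u_2‖ = 3.8879, so q_2 = (-0.9596, 0.0495, -0.2770).

q_2 = (-0.9596, 0.0495, -0.2770)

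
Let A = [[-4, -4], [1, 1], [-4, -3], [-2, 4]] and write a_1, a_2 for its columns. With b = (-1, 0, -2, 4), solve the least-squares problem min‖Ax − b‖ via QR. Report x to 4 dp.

a_1 = (-4, 1, -4, -2); ‖a_1‖ = 6.0828, so q_1 = (-0.6576, 0.1644, -0.6576, -0.3288).
q_1·a_2 = (-0.6576)·(-4) + 0.1644·1 + (-0.6576)·(-3) + (-0.3288)·4 = 3.4524.
u_2 = a_2 − 3.4524·q_1 = (-1.7297, 0.4324, -0.7297, 5.1351).
‖u_2‖ = 5.4846, so q_2 = (-0.3154, 0.0788, -0.1331, 0.9363).
Qᵀb = (0.6576, 4.3266).
Back-substitute: x_2 = 4.3266/5.4846 = 0.7889.
x_1 = (0.6576 − 3.4524·0.7889)/6.0828 = -0.3396.

x = (-0.3396, 0.7889)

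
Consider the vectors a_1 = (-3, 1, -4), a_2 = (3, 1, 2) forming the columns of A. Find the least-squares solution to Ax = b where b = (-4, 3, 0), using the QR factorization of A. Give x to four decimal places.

x = (0.6111, 0.0556)

a_1 = (-3, 1, -4); ‖a_1‖ = 5.0990, so e_1 = (-0.5883, 0.1961, -0.7845).
e_1·a_2 = (-0.5883)·3 + 0.1961·1 + (-0.7845)·2 = -3.1379.
u_2 = a_2 + 3.1379·e_1 = (1.1538, 1.6154, -0.4615).
‖u_2‖ = 2.0381, so e_2 = (0.5661, 0.7926, -0.2265).
Qᵀb = (2.9417, 0.1132).
Back-substitute: x_2 = 0.1132/2.0381 = 0.0556.
x_1 = (2.9417 + 3.1379·0.0556)/5.0990 = 0.6111.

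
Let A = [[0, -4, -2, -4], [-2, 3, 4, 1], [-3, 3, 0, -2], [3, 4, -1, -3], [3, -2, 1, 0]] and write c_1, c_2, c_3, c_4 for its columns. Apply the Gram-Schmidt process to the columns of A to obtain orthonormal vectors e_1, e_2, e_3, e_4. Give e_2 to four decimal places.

e_2 = (-0.5580, 0.3375, 0.2970, 0.6795, -0.1575)

c_1 = (0, -2, -3, 3, 3); ‖c_1‖ = 5.5678, so e_1 = (0.0000, -0.3592, -0.5388, 0.5388, 0.5388).
e_1·c_2 = 0.0000·(-4) + (-0.3592)·3 + (-0.5388)·3 + 0.5388·4 + 0.5388·(-2) = -1.6164.
u_2 = c_2 + 1.6164·e_1 = (-4.0000, 2.4194, 2.1290, 4.8710, -1.1290).
‖u_2‖ = 7.1685, so e_2 = (-0.5580, 0.3375, 0.2970, 0.6795, -0.1575).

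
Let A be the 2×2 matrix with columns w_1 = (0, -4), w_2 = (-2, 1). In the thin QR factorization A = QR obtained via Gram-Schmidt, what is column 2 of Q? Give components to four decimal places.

w_1 = (0, -4); ‖w_1‖ = 4.0000, so q_1 = (0.0000, -1.0000).
q_1·w_2 = 0.0000·(-2) + (-1.0000)·1 = -1.0000.
u_2 = w_2 + 1.0000·q_1 = (-2.0000, 0.0000).
‖u_2‖ = 2.0000, so q_2 = (-1.0000, 0.0000).

q_2 = (-1.0000, 0.0000)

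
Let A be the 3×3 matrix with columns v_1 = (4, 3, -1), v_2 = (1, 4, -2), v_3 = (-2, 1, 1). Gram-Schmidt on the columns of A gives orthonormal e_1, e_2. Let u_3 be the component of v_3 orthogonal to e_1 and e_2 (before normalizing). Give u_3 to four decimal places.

u_3 = (-0.2162, 0.7568, 1.4054)

v_1 = (4, 3, -1); ‖v_1‖ = 5.0990, so e_1 = (0.7845, 0.5883, -0.1961).
e_1·v_2 = 0.7845·1 + 0.5883·4 + (-0.1961)·(-2) = 3.5301.
u_2 = v_2 − 3.5301·e_1 = (-1.7692, 1.9231, -1.3077).
‖u_2‖ = 2.9221, so e_2 = (-0.6055, 0.6581, -0.4475).
e_1·v_3 = 0.7845·(-2) + 0.5883·1 + (-0.1961)·1 = -1.1767; e_2·v_3 = (-0.6055)·(-2) + 0.6581·1 + (-0.4475)·1 = 1.4215.
u_3 = v_3 + 1.1767·e_1 − 1.4215·e_2 = (-0.2162, 0.7568, 1.4054).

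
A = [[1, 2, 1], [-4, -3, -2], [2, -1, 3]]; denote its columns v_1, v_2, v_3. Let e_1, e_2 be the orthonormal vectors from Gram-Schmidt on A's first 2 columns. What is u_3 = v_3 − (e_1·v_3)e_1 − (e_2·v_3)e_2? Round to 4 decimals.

v_1 = (1, -4, 2); ‖v_1‖ = 4.5826, so e_1 = (0.2182, -0.8729, 0.4364).
e_1·v_2 = 0.2182·2 + (-0.8729)·(-3) + 0.4364·(-1) = 2.6186.
u_2 = v_2 − 2.6186·e_1 = (1.4286, -0.7143, -2.1429).
‖u_2‖ = 2.6726, so e_2 = (0.5345, -0.2673, -0.8018).
e_1·v_3 = 0.2182·1 + (-0.8729)·(-2) + 0.4364·3 = 3.2733; e_2·v_3 = 0.5345·1 + (-0.2673)·(-2) + (-0.8018)·3 = -1.3363.
u_3 = v_3 − 3.2733·e_1 + 1.3363·e_2 = (1.0000, 0.5000, 0.5000).

u_3 = (1.0000, 0.5000, 0.5000)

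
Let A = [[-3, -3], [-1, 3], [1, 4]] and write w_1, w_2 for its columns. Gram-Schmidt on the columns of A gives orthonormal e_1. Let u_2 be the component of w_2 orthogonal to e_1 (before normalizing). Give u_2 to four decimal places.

w_1 = (-3, -1, 1); ‖w_1‖ = 3.3166, so e_1 = (-0.9045, -0.3015, 0.3015).
e_1·w_2 = (-0.9045)·(-3) + (-0.3015)·3 + 0.3015·4 = 3.0151.
u_2 = w_2 − 3.0151·e_1 = (-0.2727, 3.9091, 3.0909).

u_2 = (-0.2727, 3.9091, 3.0909)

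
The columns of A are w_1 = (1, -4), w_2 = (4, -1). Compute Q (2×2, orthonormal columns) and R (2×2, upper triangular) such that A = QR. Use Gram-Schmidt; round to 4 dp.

e_1 = w_1/‖w_1‖ = (1, -4)/4.1231 = (0.2425, -0.9701).
r_{12} = e_1·w_2 = 1.9403.
u_2 = w_2 − 1.9403·e_1 = (3.5294, 0.8824).
‖u_2‖ = 3.6380, so e_2 = (0.9701, 0.2425).

Q = [[0.2425, 0.9701], [-0.9701, 0.2425]], R = [[4.1231, 1.9403], [0.0000, 3.6380]]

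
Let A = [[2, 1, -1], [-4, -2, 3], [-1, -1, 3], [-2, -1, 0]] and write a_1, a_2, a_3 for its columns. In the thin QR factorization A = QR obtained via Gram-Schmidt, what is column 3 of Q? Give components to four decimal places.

q_3 = (0.1231, 0.4924, 0.0000, -0.8616)

q_1 = a_1/‖a_1‖ = (2, -4, -1, -2)/5.0000 = (0.4000, -0.8000, -0.2000, -0.4000).
r_{12} = q_1·a_2 = 2.6000.
u_2 = a_2 − 2.6000·q_1 = (-0.0400, 0.0800, -0.4800, 0.0400).
‖u_2‖ = 0.4899, so q_2 = (-0.0816, 0.1633, -0.9798, 0.0816).
r_{13} = q_1·a_3 = -3.4000; r_{23} = q_2·a_3 = -2.3678.
u_3 = a_3 + 3.4000·q_1 + 2.3678·q_2 = (0.1667, 0.6667, 0.0000, -1.1667).
‖u_3‖ = 1.3540, so q_3 = (0.1231, 0.4924, 0.0000, -0.8616).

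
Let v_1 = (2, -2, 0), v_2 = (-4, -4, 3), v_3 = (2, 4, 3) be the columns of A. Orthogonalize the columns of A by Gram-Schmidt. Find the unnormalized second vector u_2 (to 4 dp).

u_2 = (-4.0000, -4.0000, 3.0000)

v_1 = (2, -2, 0); ‖v_1‖ = 2.8284, so q_1 = (0.7071, -0.7071, 0.0000).
q_1·v_2 = 0.7071·(-4) + (-0.7071)·(-4) + 0.0000·3 = 0.0000.
u_2 = v_2 + 0.0000·q_1 = (-4.0000, -4.0000, 3.0000).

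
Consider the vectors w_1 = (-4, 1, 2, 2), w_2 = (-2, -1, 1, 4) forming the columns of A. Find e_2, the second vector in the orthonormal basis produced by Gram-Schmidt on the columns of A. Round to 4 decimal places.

e_2 = (0.2228, -0.5199, -0.1114, 0.8171)

e_1 = w_1/‖w_1‖ = (-4, 1, 2, 2)/5.0000 = (-0.8000, 0.2000, 0.4000, 0.4000).
r_{12} = e_1·w_2 = 3.4000.
u_2 = w_2 − 3.4000·e_1 = (0.7200, -1.6800, -0.3600, 2.6400).
‖u_2‖ = 3.2311, so e_2 = (0.2228, -0.5199, -0.1114, 0.8171).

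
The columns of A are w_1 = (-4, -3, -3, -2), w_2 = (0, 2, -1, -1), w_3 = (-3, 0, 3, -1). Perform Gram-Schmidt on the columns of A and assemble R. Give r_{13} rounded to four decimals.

w_1 = (-4, -3, -3, -2); ‖w_1‖ = 6.1644, so q_1 = (-0.6489, -0.4867, -0.4867, -0.3244).
r_{13} = q_1·w_3 = 0.8111.

r_{13} = 0.8111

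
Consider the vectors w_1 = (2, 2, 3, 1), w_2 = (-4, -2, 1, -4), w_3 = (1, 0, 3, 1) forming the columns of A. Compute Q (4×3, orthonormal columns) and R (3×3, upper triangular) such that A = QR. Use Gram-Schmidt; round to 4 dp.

Q = [[0.4714, -0.4863, 0.0038], [0.4714, -0.1057, -0.7945], [0.7071, 0.6026, 0.3655], [0.2357, -0.6238, 0.4848]], R = [[4.2426, -3.0641, 2.8284], [0.0000, 5.2546, 0.6978], [0.0000, 0.0000, 1.5853]]

w_1 = (2, 2, 3, 1); ‖w_1‖ = 4.2426, so e_1 = (0.4714, 0.4714, 0.7071, 0.2357).
e_1·w_2 = 0.4714·(-4) + 0.4714·(-2) + 0.7071·1 + 0.2357·(-4) = -3.0641.
u_2 = w_2 + 3.0641·e_1 = (-2.5556, -0.5556, 3.1667, -3.2778).
‖u_2‖ = 5.2546, so e_2 = (-0.4863, -0.1057, 0.6026, -0.6238).
e_1·w_3 = 0.4714·1 + 0.4714·0 + 0.7071·3 + 0.2357·1 = 2.8284; e_2·w_3 = (-0.4863)·1 + (-0.1057)·0 + 0.6026·3 + (-0.6238)·1 = 0.6978.
u_3 = w_3 − 2.8284·e_1 − 0.6978·e_2 = (0.0060, -1.2596, 0.5795, 0.7686).
‖u_3‖ = 1.5853, so e_3 = (0.0038, -0.7945, 0.3655, 0.4848).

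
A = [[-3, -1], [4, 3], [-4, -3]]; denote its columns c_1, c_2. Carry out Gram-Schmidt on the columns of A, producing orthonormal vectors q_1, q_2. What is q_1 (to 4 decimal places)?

q_1 = (-0.4685, 0.6247, -0.6247)

c_1 = (-3, 4, -4); ‖c_1‖ = 6.4031, so q_1 = (-0.4685, 0.6247, -0.6247).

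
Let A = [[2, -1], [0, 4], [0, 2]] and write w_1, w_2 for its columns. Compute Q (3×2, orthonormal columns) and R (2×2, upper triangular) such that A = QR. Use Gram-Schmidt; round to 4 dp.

q_1 = w_1/‖w_1‖ = (2, 0, 0)/2.0000 = (1.0000, 0.0000, 0.0000).
r_{12} = q_1·w_2 = -1.0000.
u_2 = w_2 + 1.0000·q_1 = (0.0000, 4.0000, 2.0000).
‖u_2‖ = 4.4721, so q_2 = (0.0000, 0.8944, 0.4472).

Q = [[1.0000, 0.0000], [0.0000, 0.8944], [0.0000, 0.4472]], R = [[2.0000, -1.0000], [0.0000, 4.4721]]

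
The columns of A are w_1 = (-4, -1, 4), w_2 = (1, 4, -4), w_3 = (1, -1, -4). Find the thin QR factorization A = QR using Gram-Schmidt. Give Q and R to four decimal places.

q_1 = w_1/‖w_1‖ = (-4, -1, 4)/5.7446 = (-0.6963, -0.1741, 0.6963).
r_{12} = q_1·w_2 = -4.1779.
u_2 = w_2 + 4.1779·q_1 = (-1.9091, 3.2727, -1.0909).
‖u_2‖ = 3.9428, so q_2 = (-0.4842, 0.8301, -0.2767).
r_{13} = q_1·w_3 = -3.3075; r_{23} = q_2·w_3 = -0.2075.
u_3 = w_3 + 3.3075·q_1 + 0.2075·q_2 = (-1.4035, -1.4035, -1.7544).
‖u_3‖ = 2.6491, so q_3 = (-0.5298, -0.5298, -0.6623).

Q = [[-0.6963, -0.4842, -0.5298], [-0.1741, 0.8301, -0.5298], [0.6963, -0.2767, -0.6623]], R = [[5.7446, -4.1779, -3.3075], [0.0000, 3.9428, -0.2075], [0.0000, 0.0000, 2.6491]]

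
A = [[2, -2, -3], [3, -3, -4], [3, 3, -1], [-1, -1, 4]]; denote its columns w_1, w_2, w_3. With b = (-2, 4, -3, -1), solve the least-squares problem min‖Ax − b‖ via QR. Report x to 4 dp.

w_1 = (2, 3, 3, -1); ‖w_1‖ = 4.7958, so q_1 = (0.4170, 0.6255, 0.6255, -0.2085).
q_1·w_2 = 0.4170·(-2) + 0.6255·(-3) + 0.6255·3 + (-0.2085)·(-1) = -0.6255.
u_2 = w_2 + 0.6255·q_1 = (-1.7391, -2.6087, 3.3913, -1.1304).
‖u_2‖ = 4.7549, so q_2 = (-0.3658, -0.5486, 0.7132, -0.2377).
q_1·w_3 = 0.4170·(-3) + 0.6255·(-4) + 0.6255·(-1) + (-0.2085)·4 = -5.2129; q_2·w_3 = (-0.3658)·(-3) + (-0.5486)·(-4) + 0.7132·(-1) + (-0.2377)·4 = 1.6276.
u_3 = w_3 + 5.2129·q_1 − 1.6276·q_2 = (-0.2308, 0.1538, 1.1000, 3.3000).
‖u_3‖ = 3.4895, so q_3 = (-0.0661, 0.0441, 0.3152, 0.9457).
Qᵀb = (0.0000, -3.3650, -1.5827).
Back-substitute: x_3 = -1.5827/3.4895 = -0.4536.
x_2 = (-3.3650 − 1.6276·(-0.4536))/4.7549 = -0.5524.
x_1 = (0.0000 + 0.6255·(-0.5524) + 5.2129·(-0.4536))/4.7958 = -0.5651.

x = (-0.5651, -0.5524, -0.4536)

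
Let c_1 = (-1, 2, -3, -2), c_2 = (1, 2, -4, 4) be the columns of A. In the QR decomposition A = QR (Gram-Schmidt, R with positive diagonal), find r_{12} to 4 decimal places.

r_{12} = 1.6499

q_1 = c_1/‖c_1‖ = (-1, 2, -3, -2)/4.2426 = (-0.2357, 0.4714, -0.7071, -0.4714).
r_{12} = q_1·c_2 = 1.6499.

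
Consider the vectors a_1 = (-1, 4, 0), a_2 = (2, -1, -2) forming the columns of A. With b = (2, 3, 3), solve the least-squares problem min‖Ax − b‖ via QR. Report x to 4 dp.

q_1 = a_1/‖a_1‖ = (-1, 4, 0)/4.1231 = (-0.2425, 0.9701, 0.0000).
r_{12} = q_1·a_2 = -1.4552.
u_2 = a_2 + 1.4552·q_1 = (1.6471, 0.4118, -2.0000).
‖u_2‖ = 2.6234, so q_2 = (0.6278, 0.1570, -0.7624).
Qᵀb = (2.4254, -0.5606).
Back-substitute: x_2 = -0.5606/2.6234 = -0.2137.
x_1 = (2.4254 + 1.4552·(-0.2137))/4.1231 = 0.5128.

x = (0.5128, -0.2137)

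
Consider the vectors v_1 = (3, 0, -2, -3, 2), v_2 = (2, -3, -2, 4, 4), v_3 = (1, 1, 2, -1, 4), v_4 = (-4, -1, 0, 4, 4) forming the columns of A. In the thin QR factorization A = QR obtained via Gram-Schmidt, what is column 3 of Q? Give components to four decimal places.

q_3 = (-0.0654, 0.2997, 0.6756, -0.0714, 0.6666)

v_1 = (3, 0, -2, -3, 2); ‖v_1‖ = 5.0990, so q_1 = (0.5883, 0.0000, -0.3922, -0.5883, 0.3922).
q_1·v_2 = 0.5883·2 + 0.0000·(-3) + (-0.3922)·(-2) + (-0.5883)·4 + 0.3922·4 = 1.1767.
u_2 = v_2 − 1.1767·q_1 = (1.3077, -3.0000, -1.5385, 4.6923, 3.5385).
‖u_2‖ = 6.9004, so q_2 = (0.1895, -0.4348, -0.2230, 0.6800, 0.5128).
q_1·v_3 = 0.5883·1 + 0.0000·1 + (-0.3922)·2 + (-0.5883)·(-1) + 0.3922·4 = 1.9612; q_2·v_3 = 0.1895·1 + (-0.4348)·1 + (-0.2230)·2 + 0.6800·(-1) + 0.5128·4 = 0.6800.
u_3 = v_3 − 1.9612·q_1 − 0.6800·q_2 = (-0.2827, 1.2956, 2.9208, -0.3086, 2.8821).
‖u_3‖ = 4.3234, so q_3 = (-0.0654, 0.2997, 0.6756, -0.0714, 0.6666).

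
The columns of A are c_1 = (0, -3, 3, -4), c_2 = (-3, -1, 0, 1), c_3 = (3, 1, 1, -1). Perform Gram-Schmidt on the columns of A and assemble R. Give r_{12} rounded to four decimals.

c_1 = (0, -3, 3, -4); ‖c_1‖ = 5.8310, so q_1 = (0.0000, -0.5145, 0.5145, -0.6860).
r_{12} = q_1·c_2 = -0.1715.

r_{12} = -0.1715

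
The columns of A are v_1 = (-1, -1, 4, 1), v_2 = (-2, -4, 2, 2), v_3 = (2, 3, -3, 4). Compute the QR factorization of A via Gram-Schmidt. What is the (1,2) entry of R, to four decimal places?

e_1 = v_1/‖v_1‖ = (-1, -1, 4, 1)/4.3589 = (-0.2294, -0.2294, 0.9177, 0.2294).
r_{12} = e_1·v_2 = 3.6707.

r_{12} = 3.6707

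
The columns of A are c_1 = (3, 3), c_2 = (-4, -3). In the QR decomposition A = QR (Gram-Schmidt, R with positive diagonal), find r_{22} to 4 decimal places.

r_{22} = 0.7071

c_1 = (3, 3); ‖c_1‖ = 4.2426, so q_1 = (0.7071, 0.7071).
q_1·c_2 = 0.7071·(-4) + 0.7071·(-3) = -4.9497.
u_2 = c_2 + 4.9497·q_1 = (-0.5000, 0.5000).
r_{22} = ‖u_2‖ = 0.7071.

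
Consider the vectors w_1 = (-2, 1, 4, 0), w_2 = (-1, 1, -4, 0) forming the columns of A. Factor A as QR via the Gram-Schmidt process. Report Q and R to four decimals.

w_1 = (-2, 1, 4, 0); ‖w_1‖ = 4.5826, so q_1 = (-0.4364, 0.2182, 0.8729, 0.0000).
q_1·w_2 = (-0.4364)·(-1) + 0.2182·1 + 0.8729·(-4) + 0.0000·0 = -2.8368.
u_2 = w_2 + 2.8368·q_1 = (-2.2381, 1.6190, -1.5238, 0.0000).
‖u_2‖ = 3.1547, so q_2 = (-0.7094, 0.5132, -0.4830, 0.0000).

Q = [[-0.4364, -0.7094], [0.2182, 0.5132], [0.8729, -0.4830], [0.0000, 0.0000]], R = [[4.5826, -2.8368], [0.0000, 3.1547]]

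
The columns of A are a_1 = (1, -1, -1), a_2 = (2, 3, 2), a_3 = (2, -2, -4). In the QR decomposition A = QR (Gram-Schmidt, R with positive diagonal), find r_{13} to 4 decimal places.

a_1 = (1, -1, -1); ‖a_1‖ = 1.7321, so e_1 = (0.5774, -0.5774, -0.5774).
r_{13} = e_1·a_3 = 4.6188.

r_{13} = 4.6188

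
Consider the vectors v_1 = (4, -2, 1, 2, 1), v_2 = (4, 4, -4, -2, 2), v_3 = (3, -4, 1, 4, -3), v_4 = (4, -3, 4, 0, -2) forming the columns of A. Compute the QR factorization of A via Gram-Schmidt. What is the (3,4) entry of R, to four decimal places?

q_1 = v_1/‖v_1‖ = (4, -2, 1, 2, 1)/5.0990 = (0.7845, -0.3922, 0.1961, 0.3922, 0.1961).
r_{12} = q_1·v_2 = 0.3922.
u_2 = v_2 − 0.3922·q_1 = (3.6923, 4.1538, -4.0769, -2.1538, 1.9231).
‖u_2‖ = 7.4730, so q_2 = (0.4941, 0.5558, -0.5456, -0.2882, 0.2573).
r_{13} = q_1·v_3 = 5.0990; r_{23} = q_2·v_3 = -3.2115.
u_3 = v_3 − 5.0990·q_1 + 3.2115·q_2 = (0.5868, -0.2149, -1.7521, 1.0744, -3.1736).
‖u_3‖ = 3.8322, so q_3 = (0.1531, -0.0561, -0.4572, 0.2804, -0.8281).
r_{34} = q_3·v_4 = 0.6082.

r_{34} = 0.6082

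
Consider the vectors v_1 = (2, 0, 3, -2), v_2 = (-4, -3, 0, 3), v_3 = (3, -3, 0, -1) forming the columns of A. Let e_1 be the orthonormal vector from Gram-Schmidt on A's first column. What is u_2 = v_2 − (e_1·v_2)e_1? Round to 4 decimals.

v_1 = (2, 0, 3, -2); ‖v_1‖ = 4.1231, so e_1 = (0.4851, 0.0000, 0.7276, -0.4851).
e_1·v_2 = 0.4851·(-4) + 0.0000·(-3) + 0.7276·0 + (-0.4851)·3 = -3.3955.
u_2 = v_2 + 3.3955·e_1 = (-2.3529, -3.0000, 2.4706, 1.3529).

u_2 = (-2.3529, -3.0000, 2.4706, 1.3529)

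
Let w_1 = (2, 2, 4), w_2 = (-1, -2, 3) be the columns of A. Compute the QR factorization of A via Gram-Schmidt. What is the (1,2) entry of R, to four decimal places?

r_{12} = 1.2247

q_1 = w_1/‖w_1‖ = (2, 2, 4)/4.8990 = (0.4082, 0.4082, 0.8165).
r_{12} = q_1·w_2 = 1.2247.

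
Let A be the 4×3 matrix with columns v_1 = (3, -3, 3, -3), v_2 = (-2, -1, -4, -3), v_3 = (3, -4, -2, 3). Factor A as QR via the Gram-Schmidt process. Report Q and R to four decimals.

e_1 = v_1/‖v_1‖ = (3, -3, 3, -3)/6.0000 = (0.5000, -0.5000, 0.5000, -0.5000).
r_{12} = e_1·v_2 = -1.0000.
u_2 = v_2 + 1.0000·e_1 = (-1.5000, -1.5000, -3.5000, -3.5000).
‖u_2‖ = 5.3852, so e_2 = (-0.2785, -0.2785, -0.6499, -0.6499).
r_{13} = e_1·v_3 = 1.0000; r_{23} = e_2·v_3 = -0.3714.
u_3 = v_3 − 1.0000·e_1 + 0.3714·e_2 = (2.3966, -3.6034, -2.7414, 3.2586).
‖u_3‖ = 6.0714, so e_3 = (0.3947, -0.5935, -0.4515, 0.5367).

Q = [[0.5000, -0.2785, 0.3947], [-0.5000, -0.2785, -0.5935], [0.5000, -0.6499, -0.4515], [-0.5000, -0.6499, 0.5367]], R = [[6.0000, -1.0000, 1.0000], [0.0000, 5.3852, -0.3714], [0.0000, 0.0000, 6.0714]]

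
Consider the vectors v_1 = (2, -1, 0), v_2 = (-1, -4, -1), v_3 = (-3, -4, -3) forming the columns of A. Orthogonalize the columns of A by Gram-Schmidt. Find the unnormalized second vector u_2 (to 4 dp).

u_2 = (-1.8000, -3.6000, -1.0000)

q_1 = v_1/‖v_1‖ = (2, -1, 0)/2.2361 = (0.8944, -0.4472, 0.0000).
r_{12} = q_1·v_2 = 0.8944.
u_2 = v_2 − 0.8944·q_1 = (-1.8000, -3.6000, -1.0000).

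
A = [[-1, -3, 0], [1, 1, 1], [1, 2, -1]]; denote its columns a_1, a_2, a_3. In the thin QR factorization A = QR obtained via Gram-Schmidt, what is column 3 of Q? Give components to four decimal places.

q_3 = (-0.4082, 0.4082, -0.8165)

q_1 = a_1/‖a_1‖ = (-1, 1, 1)/1.7321 = (-0.5774, 0.5774, 0.5774).
r_{12} = q_1·a_2 = 3.4641.
u_2 = a_2 − 3.4641·q_1 = (-1.0000, -1.0000, 0.0000).
‖u_2‖ = 1.4142, so q_2 = (-0.7071, -0.7071, 0.0000).
r_{13} = q_1·a_3 = 0.0000; r_{23} = q_2·a_3 = -0.7071.
u_3 = a_3 + 0.0000·q_1 + 0.7071·q_2 = (-0.5000, 0.5000, -1.0000).
‖u_3‖ = 1.2247, so q_3 = (-0.4082, 0.4082, -0.8165).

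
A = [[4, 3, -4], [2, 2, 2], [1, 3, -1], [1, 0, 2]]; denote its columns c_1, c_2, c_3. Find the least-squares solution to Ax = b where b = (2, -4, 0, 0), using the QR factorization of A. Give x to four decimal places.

c_1 = (4, 2, 1, 1); ‖c_1‖ = 4.6904, so q_1 = (0.8528, 0.4264, 0.2132, 0.2132).
q_1·c_2 = 0.8528·3 + 0.4264·2 + 0.2132·3 + 0.2132·0 = 4.0508.
u_2 = c_2 − 4.0508·q_1 = (-0.4545, 0.2727, 2.1364, -0.8636).
‖u_2‖ = 2.3645, so q_2 = (-0.1922, 0.1153, 0.9035, -0.3652).
q_1·c_3 = 0.8528·(-4) + 0.4264·2 + 0.2132·(-1) + 0.2132·2 = -2.3452; q_2·c_3 = (-0.1922)·(-4) + 0.1153·2 + 0.9035·(-1) + (-0.3652)·2 = -0.6344.
u_3 = c_3 + 2.3452·q_1 + 0.6344·q_2 = (-2.1220, 3.0732, 0.0732, 2.2683).
‖u_3‖ = 4.3701, so q_3 = (-0.4856, 0.7032, 0.0167, 0.5191).
Qᵀb = (0.0000, -0.8458, -3.7841).
Back-substitute: x_3 = -3.7841/4.3701 = -0.8659.
x_2 = (-0.8458 + 0.6344·(-0.8659))/2.3645 = -0.5900.
x_1 = (0.0000 − 4.0508·(-0.5900) + 2.3452·(-0.8659))/4.6904 = 0.0766.

x = (0.0766, -0.5900, -0.8659)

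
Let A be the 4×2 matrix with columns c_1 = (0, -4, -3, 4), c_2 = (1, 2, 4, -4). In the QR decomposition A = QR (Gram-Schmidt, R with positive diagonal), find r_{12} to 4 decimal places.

c_1 = (0, -4, -3, 4); ‖c_1‖ = 6.4031, so e_1 = (0.0000, -0.6247, -0.4685, 0.6247).
r_{12} = e_1·c_2 = -5.6223.

r_{12} = -5.6223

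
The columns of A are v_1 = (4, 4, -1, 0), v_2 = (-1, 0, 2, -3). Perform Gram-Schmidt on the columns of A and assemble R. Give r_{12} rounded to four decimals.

v_1 = (4, 4, -1, 0); ‖v_1‖ = 5.7446, so e_1 = (0.6963, 0.6963, -0.1741, 0.0000).
r_{12} = e_1·v_2 = -1.0445.

r_{12} = -1.0445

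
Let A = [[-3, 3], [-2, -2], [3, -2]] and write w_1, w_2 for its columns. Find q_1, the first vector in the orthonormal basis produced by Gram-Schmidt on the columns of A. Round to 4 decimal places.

q_1 = (-0.6396, -0.4264, 0.6396)

q_1 = w_1/‖w_1‖ = (-3, -2, 3)/4.6904 = (-0.6396, -0.4264, 0.6396).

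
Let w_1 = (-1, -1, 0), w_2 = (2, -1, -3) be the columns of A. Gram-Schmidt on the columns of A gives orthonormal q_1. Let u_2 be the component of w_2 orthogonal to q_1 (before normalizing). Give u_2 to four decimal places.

w_1 = (-1, -1, 0); ‖w_1‖ = 1.4142, so q_1 = (-0.7071, -0.7071, 0.0000).
q_1·w_2 = (-0.7071)·2 + (-0.7071)·(-1) + 0.0000·(-3) = -0.7071.
u_2 = w_2 + 0.7071·q_1 = (1.5000, -1.5000, -3.0000).

u_2 = (1.5000, -1.5000, -3.0000)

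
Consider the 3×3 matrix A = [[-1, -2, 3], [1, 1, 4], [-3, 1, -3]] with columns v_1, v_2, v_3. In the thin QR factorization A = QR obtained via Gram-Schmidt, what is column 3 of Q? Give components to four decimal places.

e_3 = (0.4924, 0.8616, 0.1231)

v_1 = (-1, 1, -3); ‖v_1‖ = 3.3166, so e_1 = (-0.3015, 0.3015, -0.9045).
e_1·v_2 = (-0.3015)·(-2) + 0.3015·1 + (-0.9045)·1 = 0.0000.
u_2 = v_2 + 0.0000·e_1 = (-2.0000, 1.0000, 1.0000).
‖u_2‖ = 2.4495, so e_2 = (-0.8165, 0.4082, 0.4082).
e_1·v_3 = (-0.3015)·3 + 0.3015·4 + (-0.9045)·(-3) = 3.0151; e_2·v_3 = (-0.8165)·3 + 0.4082·4 + 0.4082·(-3) = -2.0412.
u_3 = v_3 − 3.0151·e_1 + 2.0412·e_2 = (2.2424, 3.9242, 0.5606).
‖u_3‖ = 4.5544, so e_3 = (0.4924, 0.8616, 0.1231).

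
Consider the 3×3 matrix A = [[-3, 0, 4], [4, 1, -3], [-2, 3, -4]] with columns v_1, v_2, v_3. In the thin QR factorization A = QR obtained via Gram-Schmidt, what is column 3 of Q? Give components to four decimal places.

q_1 = v_1/‖v_1‖ = (-3, 4, -2)/5.3852 = (-0.5571, 0.7428, -0.3714).
r_{12} = q_1·v_2 = -0.3714.
u_2 = v_2 + 0.3714·q_1 = (-0.2069, 1.2759, 2.8621).
‖u_2‖ = 3.1404, so q_2 = (-0.0659, 0.4063, 0.9114).
r_{13} = q_1·v_3 = -2.9711; r_{23} = q_2·v_3 = -5.1278.
u_3 = v_3 + 2.9711·q_1 + 5.1278·q_2 = (2.0070, 1.2902, -0.4301).
‖u_3‖ = 2.4244, so q_3 = (0.8278, 0.5322, -0.1774).

q_3 = (0.8278, 0.5322, -0.1774)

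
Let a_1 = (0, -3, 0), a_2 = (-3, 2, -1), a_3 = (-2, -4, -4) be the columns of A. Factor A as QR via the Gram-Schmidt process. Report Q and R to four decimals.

Q = [[0.0000, -0.9487, 0.3162], [-1.0000, 0.0000, 0.0000], [0.0000, -0.3162, -0.9487]], R = [[3.0000, -2.0000, 4.0000], [0.0000, 3.1623, 3.1623], [0.0000, 0.0000, 3.1623]]

a_1 = (0, -3, 0); ‖a_1‖ = 3.0000, so e_1 = (0.0000, -1.0000, 0.0000).
e_1·a_2 = 0.0000·(-3) + (-1.0000)·2 + 0.0000·(-1) = -2.0000.
u_2 = a_2 + 2.0000·e_1 = (-3.0000, 0.0000, -1.0000).
‖u_2‖ = 3.1623, so e_2 = (-0.9487, 0.0000, -0.3162).
e_1·a_3 = 0.0000·(-2) + (-1.0000)·(-4) + 0.0000·(-4) = 4.0000; e_2·a_3 = (-0.9487)·(-2) + 0.0000·(-4) + (-0.3162)·(-4) = 3.1623.
u_3 = a_3 − 4.0000·e_1 − 3.1623·e_2 = (1.0000, 0.0000, -3.0000).
‖u_3‖ = 3.1623, so e_3 = (0.3162, 0.0000, -0.9487).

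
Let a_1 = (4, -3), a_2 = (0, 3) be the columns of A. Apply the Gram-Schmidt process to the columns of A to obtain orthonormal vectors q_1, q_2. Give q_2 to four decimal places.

q_1 = a_1/‖a_1‖ = (4, -3)/5.0000 = (0.8000, -0.6000).
r_{12} = q_1·a_2 = -1.8000.
u_2 = a_2 + 1.8000·q_1 = (1.4400, 1.9200).
‖u_2‖ = 2.4000, so q_2 = (0.6000, 0.8000).

q_2 = (0.6000, 0.8000)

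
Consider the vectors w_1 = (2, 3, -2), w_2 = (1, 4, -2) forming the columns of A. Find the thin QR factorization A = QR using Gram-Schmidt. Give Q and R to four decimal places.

w_1 = (2, 3, -2); ‖w_1‖ = 4.1231, so e_1 = (0.4851, 0.7276, -0.4851).
e_1·w_2 = 0.4851·1 + 0.7276·4 + (-0.4851)·(-2) = 4.3656.
u_2 = w_2 − 4.3656·e_1 = (-1.1176, 0.8235, 0.1176).
‖u_2‖ = 1.3933, so e_2 = (-0.8022, 0.5911, 0.0844).

Q = [[0.4851, -0.8022], [0.7276, 0.5911], [-0.4851, 0.0844]], R = [[4.1231, 4.3656], [0.0000, 1.3933]]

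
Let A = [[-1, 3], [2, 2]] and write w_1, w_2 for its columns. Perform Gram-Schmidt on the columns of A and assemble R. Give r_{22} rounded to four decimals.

r_{22} = 3.5777

q_1 = w_1/‖w_1‖ = (-1, 2)/2.2361 = (-0.4472, 0.8944).
r_{12} = q_1·w_2 = 0.4472.
u_2 = w_2 − 0.4472·q_1 = (3.2000, 1.6000).
r_{22} = ‖u_2‖ = 3.5777.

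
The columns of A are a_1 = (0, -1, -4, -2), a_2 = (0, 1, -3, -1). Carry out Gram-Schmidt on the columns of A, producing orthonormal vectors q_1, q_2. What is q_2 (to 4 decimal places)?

q_2 = (0.0000, 0.9423, -0.3049, 0.1386)

a_1 = (0, -1, -4, -2); ‖a_1‖ = 4.5826, so q_1 = (0.0000, -0.2182, -0.8729, -0.4364).
q_1·a_2 = 0.0000·0 + (-0.2182)·1 + (-0.8729)·(-3) + (-0.4364)·(-1) = 2.8368.
u_2 = a_2 − 2.8368·q_1 = (0.0000, 1.6190, -0.5238, 0.2381).
‖u_2‖ = 1.7182, so q_2 = (0.0000, 0.9423, -0.3049, 0.1386).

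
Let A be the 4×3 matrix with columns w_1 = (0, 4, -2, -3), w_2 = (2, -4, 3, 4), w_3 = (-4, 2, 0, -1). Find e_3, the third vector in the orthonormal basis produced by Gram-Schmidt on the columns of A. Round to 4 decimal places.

e_1 = w_1/‖w_1‖ = (0, 4, -2, -3)/5.3852 = (0.0000, 0.7428, -0.3714, -0.5571).
r_{12} = e_1·w_2 = -6.3136.
u_2 = w_2 + 6.3136·e_1 = (2.0000, 0.6897, 0.6552, 0.4828).
‖u_2‖ = 2.2667, so e_2 = (0.8823, 0.3043, 0.2890, 0.2130).
r_{13} = e_1·w_3 = 2.0426; r_{23} = e_2·w_3 = -3.1338.
u_3 = w_3 − 2.0426·e_1 + 3.1338·e_2 = (-1.2349, 1.4362, 1.6644, 0.8054).
‖u_3‖ = 2.6470, so e_3 = (-0.4665, 0.5426, 0.6288, 0.3043).

e_3 = (-0.4665, 0.5426, 0.6288, 0.3043)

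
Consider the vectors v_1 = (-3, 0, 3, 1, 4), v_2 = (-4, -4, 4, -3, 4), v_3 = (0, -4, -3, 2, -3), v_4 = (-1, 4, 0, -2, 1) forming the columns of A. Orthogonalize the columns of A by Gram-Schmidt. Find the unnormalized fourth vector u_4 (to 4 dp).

u_4 = (-1.8056, 0.7981, -1.3353, -0.6806, -0.1826)

v_1 = (-3, 0, 3, 1, 4); ‖v_1‖ = 5.9161, so q_1 = (-0.5071, 0.0000, 0.5071, 0.1690, 0.6761).
q_1·v_2 = (-0.5071)·(-4) + 0.0000·(-4) + 0.5071·4 + 0.1690·(-3) + 0.6761·4 = 6.2541.
u_2 = v_2 − 6.2541·q_1 = (-0.8286, -4.0000, 0.8286, -4.0571, -0.2286).
‖u_2‖ = 5.8211, so q_2 = (-0.1423, -0.6872, 0.1423, -0.6970, -0.0393).
q_1·v_3 = (-0.5071)·0 + 0.0000·(-4) + 0.5071·(-3) + 0.1690·2 + 0.6761·(-3) = -3.2116; q_2·v_3 = (-0.1423)·0 + (-0.6872)·(-4) + 0.1423·(-3) + (-0.6970)·2 + (-0.0393)·(-3) = 1.0454.
u_3 = v_3 + 3.2116·q_1 − 1.0454·q_2 = (-1.4798, -3.2816, -1.5202, 3.2715, -0.7875).
‖u_3‖ = 5.1568, so q_3 = (-0.2870, -0.6364, -0.2948, 0.6344, -0.1527).
q_1·v_4 = (-0.5071)·(-1) + 0.0000·4 + 0.5071·0 + 0.1690·(-2) + 0.6761·1 = 0.8452; q_2·v_4 = (-0.1423)·(-1) + (-0.6872)·4 + 0.1423·0 + (-0.6970)·(-2) + (-0.0393)·1 = -1.2516; q_3·v_4 = (-0.2870)·(-1) + (-0.6364)·4 + (-0.2948)·0 + 0.6344·(-2) + (-0.1527)·1 = -3.6800.
u_4 = v_4 − 0.8452·q_1 + 1.2516·q_2 + 3.6800·q_3 = (-1.8056, 0.7981, -1.3353, -0.6806, -0.1826).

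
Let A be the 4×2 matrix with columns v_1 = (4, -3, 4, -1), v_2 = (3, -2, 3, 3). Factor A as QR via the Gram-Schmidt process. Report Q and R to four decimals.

q_1 = v_1/‖v_1‖ = (4, -3, 4, -1)/6.4807 = (0.6172, -0.4629, 0.6172, -0.1543).
r_{12} = q_1·v_2 = 4.1662.
u_2 = v_2 − 4.1662·q_1 = (0.4286, -0.0714, 0.4286, 3.6429).
‖u_2‖ = 3.6936, so q_2 = (0.1160, -0.0193, 0.1160, 0.9863).

Q = [[0.6172, 0.1160], [-0.4629, -0.0193], [0.6172, 0.1160], [-0.1543, 0.9863]], R = [[6.4807, 4.1662], [0.0000, 3.6936]]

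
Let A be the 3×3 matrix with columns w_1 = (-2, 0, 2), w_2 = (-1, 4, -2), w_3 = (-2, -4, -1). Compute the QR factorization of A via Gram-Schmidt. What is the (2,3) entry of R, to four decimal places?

r_{23} = -2.5399

w_1 = (-2, 0, 2); ‖w_1‖ = 2.8284, so e_1 = (-0.7071, 0.0000, 0.7071).
e_1·w_2 = (-0.7071)·(-1) + 0.0000·4 + 0.7071·(-2) = -0.7071.
u_2 = w_2 + 0.7071·e_1 = (-1.5000, 4.0000, -1.5000).
‖u_2‖ = 4.5277, so e_2 = (-0.3313, 0.8835, -0.3313).
r_{23} = e_2·w_3 = -2.5399.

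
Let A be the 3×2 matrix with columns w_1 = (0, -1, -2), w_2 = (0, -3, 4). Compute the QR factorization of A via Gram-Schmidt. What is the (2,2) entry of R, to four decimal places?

r_{22} = 4.4721

w_1 = (0, -1, -2); ‖w_1‖ = 2.2361, so q_1 = (0.0000, -0.4472, -0.8944).
q_1·w_2 = 0.0000·0 + (-0.4472)·(-3) + (-0.8944)·4 = -2.2361.
u_2 = w_2 + 2.2361·q_1 = (0.0000, -4.0000, 2.0000).
r_{22} = ‖u_2‖ = 4.4721.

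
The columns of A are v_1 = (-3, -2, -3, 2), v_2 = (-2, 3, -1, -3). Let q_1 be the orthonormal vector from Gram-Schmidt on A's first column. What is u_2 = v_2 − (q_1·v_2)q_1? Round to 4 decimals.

u_2 = (-2.3462, 2.7692, -1.3462, -2.7692)

v_1 = (-3, -2, -3, 2); ‖v_1‖ = 5.0990, so q_1 = (-0.5883, -0.3922, -0.5883, 0.3922).
q_1·v_2 = (-0.5883)·(-2) + (-0.3922)·3 + (-0.5883)·(-1) + 0.3922·(-3) = -0.5883.
u_2 = v_2 + 0.5883·q_1 = (-2.3462, 2.7692, -1.3462, -2.7692).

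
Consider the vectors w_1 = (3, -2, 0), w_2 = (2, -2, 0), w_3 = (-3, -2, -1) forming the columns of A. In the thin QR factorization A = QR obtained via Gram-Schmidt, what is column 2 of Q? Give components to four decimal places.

w_1 = (3, -2, 0); ‖w_1‖ = 3.6056, so q_1 = (0.8321, -0.5547, 0.0000).
q_1·w_2 = 0.8321·2 + (-0.5547)·(-2) + 0.0000·0 = 2.7735.
u_2 = w_2 − 2.7735·q_1 = (-0.3077, -0.4615, 0.0000).
‖u_2‖ = 0.5547, so q_2 = (-0.5547, -0.8321, 0.0000).

q_2 = (-0.5547, -0.8321, 0.0000)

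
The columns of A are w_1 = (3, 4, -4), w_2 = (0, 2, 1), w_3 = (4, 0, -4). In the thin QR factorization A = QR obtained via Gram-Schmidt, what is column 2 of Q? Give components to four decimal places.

w_1 = (3, 4, -4); ‖w_1‖ = 6.4031, so q_1 = (0.4685, 0.6247, -0.6247).
q_1·w_2 = 0.4685·0 + 0.6247·2 + (-0.6247)·1 = 0.6247.
u_2 = w_2 − 0.6247·q_1 = (-0.2927, 1.6098, 1.3902).
‖u_2‖ = 2.1470, so q_2 = (-0.1363, 0.7498, 0.6475).

q_2 = (-0.1363, 0.7498, 0.6475)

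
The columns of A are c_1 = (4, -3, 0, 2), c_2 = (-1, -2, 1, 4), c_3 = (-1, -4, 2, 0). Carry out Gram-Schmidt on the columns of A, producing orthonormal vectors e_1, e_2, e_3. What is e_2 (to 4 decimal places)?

e_1 = c_1/‖c_1‖ = (4, -3, 0, 2)/5.3852 = (0.7428, -0.5571, 0.0000, 0.3714).
r_{12} = e_1·c_2 = 1.8570.
u_2 = c_2 − 1.8570·e_1 = (-2.3793, -0.9655, 1.0000, 3.3103).
‖u_2‖ = 4.3072, so e_2 = (-0.5524, -0.2242, 0.2322, 0.7686).

e_2 = (-0.5524, -0.2242, 0.2322, 0.7686)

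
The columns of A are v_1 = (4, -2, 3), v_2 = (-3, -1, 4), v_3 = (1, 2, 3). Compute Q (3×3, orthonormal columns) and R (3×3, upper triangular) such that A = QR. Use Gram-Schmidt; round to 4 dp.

e_1 = v_1/‖v_1‖ = (4, -2, 3)/5.3852 = (0.7428, -0.3714, 0.5571).
r_{12} = e_1·v_2 = 0.3714.
u_2 = v_2 − 0.3714·e_1 = (-3.2759, -0.8621, 3.7931).
‖u_2‖ = 5.0855, so e_2 = (-0.6442, -0.1695, 0.7459).
r_{13} = e_1·v_3 = 1.6713; r_{23} = e_2·v_3 = 1.2544.
u_3 = v_3 − 1.6713·e_1 − 1.2544·e_2 = (0.5667, 2.8333, 1.1333).
‖u_3‖ = 3.1038, so e_3 = (0.1826, 0.9129, 0.3651).

Q = [[0.7428, -0.6442, 0.1826], [-0.3714, -0.1695, 0.9129], [0.5571, 0.7459, 0.3651]], R = [[5.3852, 0.3714, 1.6713], [0.0000, 5.0855, 1.2544], [0.0000, 0.0000, 3.1038]]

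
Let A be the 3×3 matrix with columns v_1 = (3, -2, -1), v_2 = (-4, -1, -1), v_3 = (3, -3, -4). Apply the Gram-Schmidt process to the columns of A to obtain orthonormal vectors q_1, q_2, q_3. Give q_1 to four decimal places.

q_1 = (0.8018, -0.5345, -0.2673)

v_1 = (3, -2, -1); ‖v_1‖ = 3.7417, so q_1 = (0.8018, -0.5345, -0.2673).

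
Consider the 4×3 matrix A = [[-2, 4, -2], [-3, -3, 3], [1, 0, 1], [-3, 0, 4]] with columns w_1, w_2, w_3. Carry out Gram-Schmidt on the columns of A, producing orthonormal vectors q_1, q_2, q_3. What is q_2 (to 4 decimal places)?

q_2 = (0.8181, -0.5744, -0.0087, 0.0261)

w_1 = (-2, -3, 1, -3); ‖w_1‖ = 4.7958, so q_1 = (-0.4170, -0.6255, 0.2085, -0.6255).
q_1·w_2 = (-0.4170)·4 + (-0.6255)·(-3) + 0.2085·0 + (-0.6255)·0 = 0.2085.
u_2 = w_2 − 0.2085·q_1 = (4.0870, -2.8696, -0.0435, 0.1304).
‖u_2‖ = 4.9957, so q_2 = (0.8181, -0.5744, -0.0087, 0.0261).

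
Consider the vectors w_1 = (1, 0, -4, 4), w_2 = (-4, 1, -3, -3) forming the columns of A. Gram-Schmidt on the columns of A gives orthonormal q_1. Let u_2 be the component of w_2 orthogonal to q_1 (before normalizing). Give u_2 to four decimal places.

u_2 = (-3.8788, 1.0000, -3.4848, -2.5152)

q_1 = w_1/‖w_1‖ = (1, 0, -4, 4)/5.7446 = (0.1741, 0.0000, -0.6963, 0.6963).
r_{12} = q_1·w_2 = -0.6963.
u_2 = w_2 + 0.6963·q_1 = (-3.8788, 1.0000, -3.4848, -2.5152).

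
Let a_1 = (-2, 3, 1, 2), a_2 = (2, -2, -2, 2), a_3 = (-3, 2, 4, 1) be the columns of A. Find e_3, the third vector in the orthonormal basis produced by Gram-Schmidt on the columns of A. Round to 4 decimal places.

a_1 = (-2, 3, 1, 2); ‖a_1‖ = 4.2426, so e_1 = (-0.4714, 0.7071, 0.2357, 0.4714).
e_1·a_2 = (-0.4714)·2 + 0.7071·(-2) + 0.2357·(-2) + 0.4714·2 = -1.8856.
u_2 = a_2 + 1.8856·e_1 = (1.1111, -0.6667, -1.5556, 2.8889).
‖u_2‖ = 3.5277, so e_2 = (0.3150, -0.1890, -0.4410, 0.8189).
e_1·a_3 = (-0.4714)·(-3) + 0.7071·2 + 0.2357·4 + 0.4714·1 = 4.2426; e_2·a_3 = 0.3150·(-3) + (-0.1890)·2 + (-0.4410)·4 + 0.8189·1 = -2.2678.
u_3 = a_3 − 4.2426·e_1 + 2.2678·e_2 = (-0.2857, -1.4286, 2.0000, 0.8571).
‖u_3‖ = 2.6186, so e_3 = (-0.1091, -0.5455, 0.7638, 0.3273).

e_3 = (-0.1091, -0.5455, 0.7638, 0.3273)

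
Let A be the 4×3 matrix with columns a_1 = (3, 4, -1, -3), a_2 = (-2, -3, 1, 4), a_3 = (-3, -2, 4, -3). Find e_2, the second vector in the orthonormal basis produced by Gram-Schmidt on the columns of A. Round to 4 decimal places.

e_2 = (0.4121, 0.3404, 0.0717, 0.8421)

a_1 = (3, 4, -1, -3); ‖a_1‖ = 5.9161, so e_1 = (0.5071, 0.6761, -0.1690, -0.5071).
e_1·a_2 = 0.5071·(-2) + 0.6761·(-3) + (-0.1690)·1 + (-0.5071)·4 = -5.2400.
u_2 = a_2 + 5.2400·e_1 = (0.6571, 0.5429, 0.1143, 1.3429).
‖u_2‖ = 1.5946, so e_2 = (0.4121, 0.3404, 0.0717, 0.8421).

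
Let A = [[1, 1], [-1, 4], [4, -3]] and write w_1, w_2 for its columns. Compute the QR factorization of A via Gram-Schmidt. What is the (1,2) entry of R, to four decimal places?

r_{12} = -3.5355

q_1 = w_1/‖w_1‖ = (1, -1, 4)/4.2426 = (0.2357, -0.2357, 0.9428).
r_{12} = q_1·w_2 = -3.5355.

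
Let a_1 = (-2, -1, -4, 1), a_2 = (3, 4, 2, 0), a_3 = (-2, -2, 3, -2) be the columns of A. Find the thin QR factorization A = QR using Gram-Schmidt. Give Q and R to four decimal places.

Q = [[-0.4264, 0.3609, -0.7400], [-0.2132, 0.8422, 0.4863], [-0.8528, -0.3369, 0.1374], [0.2132, 0.2166, -0.4440]], R = [[4.6904, -3.8376, -1.7056], [0.0000, 3.7779, -3.8501], [0.0000, 0.0000, 1.8076]]

a_1 = (-2, -1, -4, 1); ‖a_1‖ = 4.6904, so q_1 = (-0.4264, -0.2132, -0.8528, 0.2132).
q_1·a_2 = (-0.4264)·3 + (-0.2132)·4 + (-0.8528)·2 + 0.2132·0 = -3.8376.
u_2 = a_2 + 3.8376·q_1 = (1.3636, 3.1818, -1.2727, 0.8182).
‖u_2‖ = 3.7779, so q_2 = (0.3609, 0.8422, -0.3369, 0.2166).
q_1·a_3 = (-0.4264)·(-2) + (-0.2132)·(-2) + (-0.8528)·3 + 0.2132·(-2) = -1.7056; q_2·a_3 = 0.3609·(-2) + 0.8422·(-2) + (-0.3369)·3 + 0.2166·(-2) = -3.8501.
u_3 = a_3 + 1.7056·q_1 + 3.8501·q_2 = (-1.3376, 0.8790, 0.2484, -0.8025).
‖u_3‖ = 1.8076, so q_3 = (-0.7400, 0.4863, 0.1374, -0.4440).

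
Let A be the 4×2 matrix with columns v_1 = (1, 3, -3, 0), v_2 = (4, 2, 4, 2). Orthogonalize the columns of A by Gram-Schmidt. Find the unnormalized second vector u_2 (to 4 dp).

v_1 = (1, 3, -3, 0); ‖v_1‖ = 4.3589, so e_1 = (0.2294, 0.6882, -0.6882, 0.0000).
e_1·v_2 = 0.2294·4 + 0.6882·2 + (-0.6882)·4 + 0.0000·2 = -0.4588.
u_2 = v_2 + 0.4588·e_1 = (4.1053, 2.3158, 3.6842, 2.0000).

u_2 = (4.1053, 2.3158, 3.6842, 2.0000)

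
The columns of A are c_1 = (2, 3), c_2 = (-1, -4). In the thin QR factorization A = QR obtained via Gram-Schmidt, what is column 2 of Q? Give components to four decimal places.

e_1 = c_1/‖c_1‖ = (2, 3)/3.6056 = (0.5547, 0.8321).
r_{12} = e_1·c_2 = -3.8829.
u_2 = c_2 + 3.8829·e_1 = (1.1538, -0.7692).
‖u_2‖ = 1.3868, so e_2 = (0.8321, -0.5547).

e_2 = (0.8321, -0.5547)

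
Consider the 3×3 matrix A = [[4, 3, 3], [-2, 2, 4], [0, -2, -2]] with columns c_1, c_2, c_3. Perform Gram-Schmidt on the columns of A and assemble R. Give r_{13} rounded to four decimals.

c_1 = (4, -2, 0); ‖c_1‖ = 4.4721, so e_1 = (0.8944, -0.4472, 0.0000).
r_{13} = e_1·c_3 = 0.8944.

r_{13} = 0.8944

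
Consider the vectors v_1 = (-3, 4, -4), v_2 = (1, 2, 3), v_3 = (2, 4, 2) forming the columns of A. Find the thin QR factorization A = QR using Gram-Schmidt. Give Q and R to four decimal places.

Q = [[-0.4685, 0.1363, 0.8729], [0.6247, 0.7498, 0.2182], [-0.6247, 0.6475, -0.4364]], R = [[6.4031, -1.0932, 0.3123], [0.0000, 3.5784, 4.5667], [0.0000, 0.0000, 1.7457]]

v_1 = (-3, 4, -4); ‖v_1‖ = 6.4031, so q_1 = (-0.4685, 0.6247, -0.6247).
q_1·v_2 = (-0.4685)·1 + 0.6247·2 + (-0.6247)·3 = -1.0932.
u_2 = v_2 + 1.0932·q_1 = (0.4878, 2.6829, 2.3171).
‖u_2‖ = 3.5784, so q_2 = (0.1363, 0.7498, 0.6475).
q_1·v_3 = (-0.4685)·2 + 0.6247·4 + (-0.6247)·2 = 0.3123; q_2·v_3 = 0.1363·2 + 0.7498·4 + 0.6475·2 = 4.5667.
u_3 = v_3 − 0.3123·q_1 − 4.5667·q_2 = (1.5238, 0.3810, -0.7619).
‖u_3‖ = 1.7457, so q_3 = (0.8729, 0.2182, -0.4364).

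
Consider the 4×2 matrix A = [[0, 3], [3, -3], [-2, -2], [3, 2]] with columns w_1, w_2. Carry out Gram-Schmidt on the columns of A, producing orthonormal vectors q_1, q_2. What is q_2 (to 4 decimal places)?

q_2 = (0.5889, -0.6156, -0.3747, 0.3658)

q_1 = w_1/‖w_1‖ = (0, 3, -2, 3)/4.6904 = (0.0000, 0.6396, -0.4264, 0.6396).
r_{12} = q_1·w_2 = 0.2132.
u_2 = w_2 − 0.2132·q_1 = (3.0000, -3.1364, -1.9091, 1.8636).
‖u_2‖ = 5.0946, so q_2 = (0.5889, -0.6156, -0.3747, 0.3658).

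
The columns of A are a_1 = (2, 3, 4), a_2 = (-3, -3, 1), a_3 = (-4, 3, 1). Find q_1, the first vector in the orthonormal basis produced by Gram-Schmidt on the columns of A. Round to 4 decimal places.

q_1 = (0.3714, 0.5571, 0.7428)

q_1 = a_1/‖a_1‖ = (2, 3, 4)/5.3852 = (0.3714, 0.5571, 0.7428).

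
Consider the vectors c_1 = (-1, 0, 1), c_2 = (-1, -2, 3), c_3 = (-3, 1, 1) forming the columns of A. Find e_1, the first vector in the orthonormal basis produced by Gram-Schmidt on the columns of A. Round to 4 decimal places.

c_1 = (-1, 0, 1); ‖c_1‖ = 1.4142, so e_1 = (-0.7071, 0.0000, 0.7071).

e_1 = (-0.7071, 0.0000, 0.7071)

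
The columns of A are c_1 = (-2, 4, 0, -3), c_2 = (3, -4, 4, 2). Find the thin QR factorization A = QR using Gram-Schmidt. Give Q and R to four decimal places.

Q = [[-0.3714, 0.2522], [0.7428, -0.0325], [0.0000, 0.9437], [-0.5571, -0.2115]], R = [[5.3852, -5.1995], [0.0000, 4.2386]]

q_1 = c_1/‖c_1‖ = (-2, 4, 0, -3)/5.3852 = (-0.3714, 0.7428, 0.0000, -0.5571).
r_{12} = q_1·c_2 = -5.1995.
u_2 = c_2 + 5.1995·q_1 = (1.0690, -0.1379, 4.0000, -0.8966).
‖u_2‖ = 4.2386, so q_2 = (0.2522, -0.0325, 0.9437, -0.2115).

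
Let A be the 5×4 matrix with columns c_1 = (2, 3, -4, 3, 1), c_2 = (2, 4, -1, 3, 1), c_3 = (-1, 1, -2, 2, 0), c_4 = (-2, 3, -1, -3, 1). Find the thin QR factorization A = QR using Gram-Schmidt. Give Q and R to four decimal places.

Q = [[0.3203, 0.1640, -0.8470, -0.3650], [0.4804, 0.6012, 0.0881, 0.5824], [-0.6405, 0.7379, -0.0294, -0.1941], [0.4804, 0.2460, 0.4945, -0.6678], [0.1601, 0.0820, -0.1714, 0.2098]], R = [[6.2450, 4.8038, 2.4019, 0.1601], [0.0000, 2.8148, -0.5466, 0.0820], [0.0000, 0.0000, 1.9829, 0.3329], [0.0000, 0.0000, 0.0000, 4.8843]]

c_1 = (2, 3, -4, 3, 1); ‖c_1‖ = 6.2450, so q_1 = (0.3203, 0.4804, -0.6405, 0.4804, 0.1601).
q_1·c_2 = 0.3203·2 + 0.4804·4 + (-0.6405)·(-1) + 0.4804·3 + 0.1601·1 = 4.8038.
u_2 = c_2 − 4.8038·q_1 = (0.4615, 1.6923, 2.0769, 0.6923, 0.2308).
‖u_2‖ = 2.8148, so q_2 = (0.1640, 0.6012, 0.7379, 0.2460, 0.0820).
q_1·c_3 = 0.3203·(-1) + 0.4804·1 + (-0.6405)·(-2) + 0.4804·2 + 0.1601·0 = 2.4019; q_2·c_3 = 0.1640·(-1) + 0.6012·1 + 0.7379·(-2) + 0.2460·2 + 0.0820·0 = -0.5466.
u_3 = c_3 − 2.4019·q_1 + 0.5466·q_2 = (-1.6796, 0.1748, -0.0583, 0.9806, -0.3398).
‖u_3‖ = 1.9829, so q_3 = (-0.8470, 0.0881, -0.0294, 0.4945, -0.1714).
q_1·c_4 = 0.3203·(-2) + 0.4804·3 + (-0.6405)·(-1) + 0.4804·(-3) + 0.1601·1 = 0.1601; q_2·c_4 = 0.1640·(-2) + 0.6012·3 + 0.7379·(-1) + 0.2460·(-3) + 0.0820·1 = 0.0820; q_3·c_4 = (-0.8470)·(-2) + 0.0881·3 + (-0.0294)·(-1) + 0.4945·(-3) + (-0.1714)·1 = 0.3329.
u_4 = c_4 − 0.1601·q_1 − 0.0820·q_2 − 0.3329·q_3 = (-1.7827, 2.8444, -0.9481, -3.2617, 1.0247).
‖u_4‖ = 4.8843, so q_4 = (-0.3650, 0.5824, -0.1941, -0.6678, 0.2098).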